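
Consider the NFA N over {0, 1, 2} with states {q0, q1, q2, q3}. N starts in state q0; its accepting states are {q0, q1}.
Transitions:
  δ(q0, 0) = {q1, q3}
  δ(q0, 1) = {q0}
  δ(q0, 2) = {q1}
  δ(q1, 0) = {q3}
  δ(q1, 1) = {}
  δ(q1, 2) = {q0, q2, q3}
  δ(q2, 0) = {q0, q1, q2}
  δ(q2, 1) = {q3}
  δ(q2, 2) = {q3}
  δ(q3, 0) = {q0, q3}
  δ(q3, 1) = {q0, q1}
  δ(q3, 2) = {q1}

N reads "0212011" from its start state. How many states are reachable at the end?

2

Start: {q0}
read 0: {q1, q3}
read 2: {q0, q1, q2, q3}
read 1: {q0, q1, q3}
read 2: {q0, q1, q2, q3}
read 0: {q0, q1, q2, q3}
read 1: {q0, q1, q3}
read 1: {q0, q1}
Final reachable set {q0, q1} has 2 states.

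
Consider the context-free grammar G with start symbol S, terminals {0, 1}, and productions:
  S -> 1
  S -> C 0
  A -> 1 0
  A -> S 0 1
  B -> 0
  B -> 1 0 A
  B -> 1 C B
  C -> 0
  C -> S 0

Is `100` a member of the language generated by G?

yes

S ⇒ C0 ⇒ S00 ⇒ 100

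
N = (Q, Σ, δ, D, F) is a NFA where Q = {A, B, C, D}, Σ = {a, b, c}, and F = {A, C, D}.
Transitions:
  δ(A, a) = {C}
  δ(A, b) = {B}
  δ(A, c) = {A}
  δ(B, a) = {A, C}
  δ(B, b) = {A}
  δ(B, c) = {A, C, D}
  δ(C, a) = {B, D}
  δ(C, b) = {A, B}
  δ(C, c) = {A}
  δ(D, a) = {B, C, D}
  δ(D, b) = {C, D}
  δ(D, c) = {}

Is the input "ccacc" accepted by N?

rejected

Start: {D}
read c: {}
The reachable set is empty and stays empty for the remaining 4 symbols.
Reachable ∩ accepting = {} — empty.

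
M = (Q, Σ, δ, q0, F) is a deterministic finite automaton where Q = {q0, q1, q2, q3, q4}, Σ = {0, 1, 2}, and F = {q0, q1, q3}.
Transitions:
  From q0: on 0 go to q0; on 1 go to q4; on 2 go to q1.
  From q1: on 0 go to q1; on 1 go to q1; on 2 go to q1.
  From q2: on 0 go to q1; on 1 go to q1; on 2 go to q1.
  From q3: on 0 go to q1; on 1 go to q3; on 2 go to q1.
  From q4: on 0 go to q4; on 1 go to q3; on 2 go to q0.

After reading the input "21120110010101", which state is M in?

q0 --2--> q1
q1 --1--> q1
q1 --1--> q1
q1 --2--> q1
q1 --0--> q1
q1 --1--> q1
q1 --1--> q1
q1 --0--> q1
q1 --0--> q1
q1 --1--> q1
q1 --0--> q1
q1 --1--> q1
q1 --0--> q1
q1 --1--> q1

q1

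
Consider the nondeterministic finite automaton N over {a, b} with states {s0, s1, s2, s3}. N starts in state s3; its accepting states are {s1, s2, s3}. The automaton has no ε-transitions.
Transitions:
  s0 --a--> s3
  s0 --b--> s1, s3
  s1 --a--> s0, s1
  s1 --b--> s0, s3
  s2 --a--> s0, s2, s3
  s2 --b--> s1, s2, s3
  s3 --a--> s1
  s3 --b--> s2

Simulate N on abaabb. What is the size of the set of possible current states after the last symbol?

Start: {s3}
read a: {s1}
read b: {s0, s3}
read a: {s1, s3}
read a: {s0, s1}
read b: {s0, s1, s3}
read b: {s0, s1, s2, s3}
Final reachable set {s0, s1, s2, s3} has 4 states.

4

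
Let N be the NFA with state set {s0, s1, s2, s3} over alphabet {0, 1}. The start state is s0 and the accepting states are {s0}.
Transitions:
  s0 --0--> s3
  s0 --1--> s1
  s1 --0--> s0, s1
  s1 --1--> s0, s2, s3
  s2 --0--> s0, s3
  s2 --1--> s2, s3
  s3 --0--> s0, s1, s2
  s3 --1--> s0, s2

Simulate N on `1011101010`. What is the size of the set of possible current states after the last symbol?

4

Start: {s0}
read 1: {s1}
read 0: {s0, s1}
read 1: {s0, s1, s2, s3}
read 1: {s0, s1, s2, s3}
read 1: {s0, s1, s2, s3}
read 0: {s0, s1, s2, s3}
read 1: {s0, s1, s2, s3}
read 0: {s0, s1, s2, s3}
read 1: {s0, s1, s2, s3}
read 0: {s0, s1, s2, s3}
Final reachable set {s0, s1, s2, s3} has 4 states.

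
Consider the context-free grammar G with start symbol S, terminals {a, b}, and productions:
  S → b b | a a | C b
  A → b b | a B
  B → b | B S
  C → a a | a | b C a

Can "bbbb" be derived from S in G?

no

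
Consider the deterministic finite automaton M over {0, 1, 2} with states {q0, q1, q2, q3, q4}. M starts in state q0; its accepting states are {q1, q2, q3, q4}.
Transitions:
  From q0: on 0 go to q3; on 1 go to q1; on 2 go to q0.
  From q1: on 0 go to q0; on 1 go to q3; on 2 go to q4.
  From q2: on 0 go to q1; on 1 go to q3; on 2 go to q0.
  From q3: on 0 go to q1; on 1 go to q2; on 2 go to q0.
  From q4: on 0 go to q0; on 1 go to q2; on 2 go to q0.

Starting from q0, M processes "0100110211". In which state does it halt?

q0 --0--> q3
q3 --1--> q2
q2 --0--> q1
q1 --0--> q0
q0 --1--> q1
q1 --1--> q3
q3 --0--> q1
q1 --2--> q4
q4 --1--> q2
q2 --1--> q3

q3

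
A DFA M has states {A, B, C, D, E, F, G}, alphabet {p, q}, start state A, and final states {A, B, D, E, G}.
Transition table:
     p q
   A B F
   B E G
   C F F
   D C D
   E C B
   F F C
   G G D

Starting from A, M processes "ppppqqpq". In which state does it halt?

A --p--> B
B --p--> E
E --p--> C
C --p--> F
F --q--> C
C --q--> F
F --p--> F
F --q--> C

C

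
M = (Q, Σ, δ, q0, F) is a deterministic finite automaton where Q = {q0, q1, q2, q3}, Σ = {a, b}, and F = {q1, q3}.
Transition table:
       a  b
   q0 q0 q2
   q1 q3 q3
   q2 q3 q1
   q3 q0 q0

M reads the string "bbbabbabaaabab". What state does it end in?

q0 --b--> q2
q2 --b--> q1
q1 --b--> q3
q3 --a--> q0
q0 --b--> q2
q2 --b--> q1
q1 --a--> q3
q3 --b--> q0
q0 --a--> q0
q0 --a--> q0
q0 --a--> q0
q0 --b--> q2
q2 --a--> q3
q3 --b--> q0

q0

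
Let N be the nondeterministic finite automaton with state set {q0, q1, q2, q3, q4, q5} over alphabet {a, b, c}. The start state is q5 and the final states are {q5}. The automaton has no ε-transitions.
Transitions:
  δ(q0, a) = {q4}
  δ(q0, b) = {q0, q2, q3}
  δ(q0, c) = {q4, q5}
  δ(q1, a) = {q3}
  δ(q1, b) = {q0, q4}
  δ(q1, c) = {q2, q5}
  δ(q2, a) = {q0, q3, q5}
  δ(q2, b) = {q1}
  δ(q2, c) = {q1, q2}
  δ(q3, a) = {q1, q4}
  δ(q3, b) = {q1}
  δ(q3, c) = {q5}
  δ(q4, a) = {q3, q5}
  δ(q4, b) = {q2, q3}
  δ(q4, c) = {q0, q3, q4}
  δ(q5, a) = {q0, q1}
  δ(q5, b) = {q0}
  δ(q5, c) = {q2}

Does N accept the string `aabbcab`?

rejected

Start: {q5}
read a: {q0, q1}
read a: {q3, q4}
read b: {q1, q2, q3}
read b: {q0, q1, q4}
read c: {q0, q2, q3, q4, q5}
read a: {q0, q1, q3, q4, q5}
read b: {q0, q1, q2, q3, q4}
Reachable ∩ accepting = {} — empty.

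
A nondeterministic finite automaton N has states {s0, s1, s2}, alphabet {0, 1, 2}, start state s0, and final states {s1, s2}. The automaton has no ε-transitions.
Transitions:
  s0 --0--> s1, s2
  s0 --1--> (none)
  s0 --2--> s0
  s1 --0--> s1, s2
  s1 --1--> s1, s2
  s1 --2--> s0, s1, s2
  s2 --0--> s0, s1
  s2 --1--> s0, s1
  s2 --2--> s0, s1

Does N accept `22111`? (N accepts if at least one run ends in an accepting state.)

Start: {s0}
read 2: {s0}
read 2: {s0}
read 1: {}
The reachable set is empty and stays empty for the remaining 2 symbols.
Reachable ∩ accepting = {} — empty.

rejected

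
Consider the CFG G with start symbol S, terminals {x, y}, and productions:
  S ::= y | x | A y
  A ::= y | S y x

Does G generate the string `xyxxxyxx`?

no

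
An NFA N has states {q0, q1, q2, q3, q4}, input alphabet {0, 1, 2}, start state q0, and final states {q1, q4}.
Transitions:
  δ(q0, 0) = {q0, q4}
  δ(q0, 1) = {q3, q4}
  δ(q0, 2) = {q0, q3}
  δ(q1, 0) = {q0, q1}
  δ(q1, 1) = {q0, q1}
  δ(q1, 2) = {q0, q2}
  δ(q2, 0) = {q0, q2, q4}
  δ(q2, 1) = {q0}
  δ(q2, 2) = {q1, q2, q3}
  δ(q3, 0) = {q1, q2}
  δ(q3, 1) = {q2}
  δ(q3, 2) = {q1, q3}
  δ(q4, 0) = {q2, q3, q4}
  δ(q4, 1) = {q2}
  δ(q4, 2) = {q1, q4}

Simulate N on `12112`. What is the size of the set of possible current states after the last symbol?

Start: {q0}
read 1: {q3, q4}
read 2: {q1, q3, q4}
read 1: {q0, q1, q2}
read 1: {q0, q1, q3, q4}
read 2: {q0, q1, q2, q3, q4}
Final reachable set {q0, q1, q2, q3, q4} has 5 states.

5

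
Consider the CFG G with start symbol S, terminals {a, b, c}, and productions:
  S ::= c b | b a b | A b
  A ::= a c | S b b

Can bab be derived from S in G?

yes

S ⇒ bab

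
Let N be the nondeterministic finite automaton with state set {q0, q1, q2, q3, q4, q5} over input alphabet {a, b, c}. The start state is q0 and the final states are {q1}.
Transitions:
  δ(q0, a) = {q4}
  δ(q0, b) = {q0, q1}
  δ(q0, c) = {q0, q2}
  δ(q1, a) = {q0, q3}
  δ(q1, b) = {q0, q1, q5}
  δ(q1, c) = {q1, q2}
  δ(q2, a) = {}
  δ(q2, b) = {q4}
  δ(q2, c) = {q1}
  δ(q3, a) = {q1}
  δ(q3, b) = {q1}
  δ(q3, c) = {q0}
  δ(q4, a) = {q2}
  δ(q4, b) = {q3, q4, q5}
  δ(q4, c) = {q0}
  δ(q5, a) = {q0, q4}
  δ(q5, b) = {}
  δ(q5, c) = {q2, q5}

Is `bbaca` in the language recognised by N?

Start: {q0}
read b: {q0, q1}
read b: {q0, q1, q5}
read a: {q0, q3, q4}
read c: {q0, q2}
read a: {q4}
Reachable ∩ accepting = {} — empty.

rejected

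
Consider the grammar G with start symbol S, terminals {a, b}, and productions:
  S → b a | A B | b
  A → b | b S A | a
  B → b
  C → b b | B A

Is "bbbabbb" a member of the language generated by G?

yes

S ⇒ AB ⇒ bSAB ⇒ bABAB ⇒ bbSABAB ⇒ bbbABAB ⇒ bbbaBAB ⇒ bbbabAB ⇒ bbbabbB ⇒ bbbabbb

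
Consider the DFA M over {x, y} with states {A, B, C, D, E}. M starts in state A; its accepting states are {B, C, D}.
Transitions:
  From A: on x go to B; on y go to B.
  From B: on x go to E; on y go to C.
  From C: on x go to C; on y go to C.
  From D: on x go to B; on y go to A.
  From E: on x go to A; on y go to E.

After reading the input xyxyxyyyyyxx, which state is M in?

A --x--> B
B --y--> C
C --x--> C
C --y--> C
C --x--> C
C --y--> C
C --y--> C
C --y--> C
C --y--> C
C --y--> C
C --x--> C
C --x--> C

C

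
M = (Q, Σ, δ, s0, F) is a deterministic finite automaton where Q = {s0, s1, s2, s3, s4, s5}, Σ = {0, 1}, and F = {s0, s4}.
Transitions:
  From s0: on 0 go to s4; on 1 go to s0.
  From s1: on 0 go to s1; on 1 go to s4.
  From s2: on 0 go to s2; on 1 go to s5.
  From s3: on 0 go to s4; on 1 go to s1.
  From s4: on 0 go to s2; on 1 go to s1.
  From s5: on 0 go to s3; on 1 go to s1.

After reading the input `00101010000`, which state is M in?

s2

s0 --0--> s4
s4 --0--> s2
s2 --1--> s5
s5 --0--> s3
s3 --1--> s1
s1 --0--> s1
s1 --1--> s4
s4 --0--> s2
s2 --0--> s2
s2 --0--> s2
s2 --0--> s2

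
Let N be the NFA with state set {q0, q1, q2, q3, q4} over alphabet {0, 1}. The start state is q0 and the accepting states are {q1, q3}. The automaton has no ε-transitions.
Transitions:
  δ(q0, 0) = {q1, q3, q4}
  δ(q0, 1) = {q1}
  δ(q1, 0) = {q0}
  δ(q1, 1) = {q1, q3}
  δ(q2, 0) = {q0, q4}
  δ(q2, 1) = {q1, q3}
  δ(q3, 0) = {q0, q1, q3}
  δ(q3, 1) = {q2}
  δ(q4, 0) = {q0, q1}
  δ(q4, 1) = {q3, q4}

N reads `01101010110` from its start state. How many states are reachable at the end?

4

Start: {q0}
read 0: {q1, q3, q4}
read 1: {q1, q2, q3, q4}
read 1: {q1, q2, q3, q4}
read 0: {q0, q1, q3, q4}
read 1: {q1, q2, q3, q4}
read 0: {q0, q1, q3, q4}
read 1: {q1, q2, q3, q4}
read 0: {q0, q1, q3, q4}
read 1: {q1, q2, q3, q4}
read 1: {q1, q2, q3, q4}
read 0: {q0, q1, q3, q4}
Final reachable set {q0, q1, q3, q4} has 4 states.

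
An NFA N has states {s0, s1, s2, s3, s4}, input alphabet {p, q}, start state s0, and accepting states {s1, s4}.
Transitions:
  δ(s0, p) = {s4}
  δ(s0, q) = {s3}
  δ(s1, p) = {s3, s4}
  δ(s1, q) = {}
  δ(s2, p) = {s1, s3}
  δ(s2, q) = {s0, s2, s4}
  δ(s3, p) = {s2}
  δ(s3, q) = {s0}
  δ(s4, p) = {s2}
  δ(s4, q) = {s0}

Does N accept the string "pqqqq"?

Start: {s0}
read p: {s4}
read q: {s0}
read q: {s3}
read q: {s0}
read q: {s3}
Reachable ∩ accepting = {} — empty.

rejected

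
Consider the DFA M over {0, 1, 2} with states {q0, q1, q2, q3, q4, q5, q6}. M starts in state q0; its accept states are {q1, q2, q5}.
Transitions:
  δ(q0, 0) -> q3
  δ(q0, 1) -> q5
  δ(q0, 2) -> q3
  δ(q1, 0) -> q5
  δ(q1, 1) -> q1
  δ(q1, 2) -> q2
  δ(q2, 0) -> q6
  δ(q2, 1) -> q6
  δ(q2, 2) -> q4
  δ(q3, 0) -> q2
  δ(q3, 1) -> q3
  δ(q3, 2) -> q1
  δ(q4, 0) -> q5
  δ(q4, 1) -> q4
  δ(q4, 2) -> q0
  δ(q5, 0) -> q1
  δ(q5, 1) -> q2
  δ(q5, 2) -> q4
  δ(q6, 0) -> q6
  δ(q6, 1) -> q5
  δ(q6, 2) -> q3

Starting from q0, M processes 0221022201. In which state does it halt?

q5

q0 --0--> q3
q3 --2--> q1
q1 --2--> q2
q2 --1--> q6
q6 --0--> q6
q6 --2--> q3
q3 --2--> q1
q1 --2--> q2
q2 --0--> q6
q6 --1--> q5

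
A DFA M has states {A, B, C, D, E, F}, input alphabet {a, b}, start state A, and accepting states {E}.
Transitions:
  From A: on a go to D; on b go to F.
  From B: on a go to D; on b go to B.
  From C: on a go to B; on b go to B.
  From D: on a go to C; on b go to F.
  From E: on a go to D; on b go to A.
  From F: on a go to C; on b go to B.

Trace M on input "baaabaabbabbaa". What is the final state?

C

A --b--> F
F --a--> C
C --a--> B
B --a--> D
D --b--> F
F --a--> C
C --a--> B
B --b--> B
B --b--> B
B --a--> D
D --b--> F
F --b--> B
B --a--> D
D --a--> C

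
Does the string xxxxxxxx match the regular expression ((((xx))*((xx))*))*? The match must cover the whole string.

yes

Split into 4 pieces xx · xx · xx · xx; each matches (((xx))*((xx))*).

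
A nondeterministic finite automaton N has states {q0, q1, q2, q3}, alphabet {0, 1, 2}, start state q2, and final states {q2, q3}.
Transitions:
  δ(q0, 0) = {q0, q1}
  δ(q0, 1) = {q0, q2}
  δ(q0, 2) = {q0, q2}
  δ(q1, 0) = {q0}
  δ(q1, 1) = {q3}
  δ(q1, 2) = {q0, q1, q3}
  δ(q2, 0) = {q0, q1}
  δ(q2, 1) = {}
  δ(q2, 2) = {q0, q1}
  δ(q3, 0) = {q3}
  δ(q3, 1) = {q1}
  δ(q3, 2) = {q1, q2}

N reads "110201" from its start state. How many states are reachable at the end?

0

Start: {q2}
read 1: {}
The reachable set is empty and stays empty for the remaining 5 symbols.
Final reachable set {} has 0 states.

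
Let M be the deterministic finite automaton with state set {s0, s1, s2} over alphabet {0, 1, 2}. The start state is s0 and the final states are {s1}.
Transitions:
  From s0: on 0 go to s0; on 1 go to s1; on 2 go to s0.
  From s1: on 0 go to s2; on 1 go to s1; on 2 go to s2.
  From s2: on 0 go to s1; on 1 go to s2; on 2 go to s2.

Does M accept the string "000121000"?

accepted

s0 --0--> s0
s0 --0--> s0
s0 --0--> s0
s0 --1--> s1
s1 --2--> s2
s2 --1--> s2
s2 --0--> s1
s1 --0--> s2
s2 --0--> s1
End in state s1, which is an accepting state.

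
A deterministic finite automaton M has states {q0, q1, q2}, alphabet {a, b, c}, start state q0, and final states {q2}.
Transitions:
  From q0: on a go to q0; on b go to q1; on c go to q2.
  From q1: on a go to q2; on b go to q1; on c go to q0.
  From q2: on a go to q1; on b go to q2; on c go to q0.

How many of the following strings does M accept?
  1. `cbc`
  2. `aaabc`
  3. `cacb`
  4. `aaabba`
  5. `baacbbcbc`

1

`cbc`: rejected
`aaabc`: rejected
`cacb`: rejected
`aaabba`: accepted
`baacbbcbc`: rejected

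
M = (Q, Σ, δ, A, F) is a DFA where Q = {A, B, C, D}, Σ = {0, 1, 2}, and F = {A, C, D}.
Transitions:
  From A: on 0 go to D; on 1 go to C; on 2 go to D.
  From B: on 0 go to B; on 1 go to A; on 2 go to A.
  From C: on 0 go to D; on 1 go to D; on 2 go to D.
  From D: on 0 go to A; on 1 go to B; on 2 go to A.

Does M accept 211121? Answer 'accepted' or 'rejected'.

rejected

A --2--> D
D --1--> B
B --1--> A
A --1--> C
C --2--> D
D --1--> B
End in state B, which is not an accepting state.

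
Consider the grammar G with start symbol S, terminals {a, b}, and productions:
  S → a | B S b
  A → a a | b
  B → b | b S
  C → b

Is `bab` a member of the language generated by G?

yes

S ⇒ BSb ⇒ bSb ⇒ bab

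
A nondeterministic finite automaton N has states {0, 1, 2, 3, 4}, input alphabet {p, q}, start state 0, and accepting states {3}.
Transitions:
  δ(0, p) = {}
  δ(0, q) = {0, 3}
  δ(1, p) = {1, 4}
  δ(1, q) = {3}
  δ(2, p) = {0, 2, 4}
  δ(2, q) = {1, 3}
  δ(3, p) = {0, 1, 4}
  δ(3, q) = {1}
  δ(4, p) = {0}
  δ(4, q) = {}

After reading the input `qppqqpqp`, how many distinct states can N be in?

Start: {0}
read q: {0, 3}
read p: {0, 1, 4}
read p: {0, 1, 4}
read q: {0, 3}
read q: {0, 1, 3}
read p: {0, 1, 4}
read q: {0, 3}
read p: {0, 1, 4}
Final reachable set {0, 1, 4} has 3 states.

3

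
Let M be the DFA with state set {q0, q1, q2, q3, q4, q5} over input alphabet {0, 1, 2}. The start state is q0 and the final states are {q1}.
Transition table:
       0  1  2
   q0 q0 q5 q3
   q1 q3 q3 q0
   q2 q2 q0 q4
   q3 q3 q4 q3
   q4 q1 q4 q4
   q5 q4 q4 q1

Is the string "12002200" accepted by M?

q0 --1--> q5
q5 --2--> q1
q1 --0--> q3
q3 --0--> q3
q3 --2--> q3
q3 --2--> q3
q3 --0--> q3
q3 --0--> q3
End in state q3, which is not an accepting state.

rejected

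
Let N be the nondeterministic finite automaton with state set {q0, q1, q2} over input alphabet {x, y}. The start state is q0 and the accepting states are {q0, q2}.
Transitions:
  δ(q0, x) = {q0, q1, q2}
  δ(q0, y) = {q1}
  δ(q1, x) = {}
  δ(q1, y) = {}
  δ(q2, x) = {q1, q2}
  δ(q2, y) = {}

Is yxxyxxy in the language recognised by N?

Start: {q0}
read y: {q1}
read x: {}
The reachable set is empty and stays empty for the remaining 5 symbols.
Reachable ∩ accepting = {} — empty.

rejected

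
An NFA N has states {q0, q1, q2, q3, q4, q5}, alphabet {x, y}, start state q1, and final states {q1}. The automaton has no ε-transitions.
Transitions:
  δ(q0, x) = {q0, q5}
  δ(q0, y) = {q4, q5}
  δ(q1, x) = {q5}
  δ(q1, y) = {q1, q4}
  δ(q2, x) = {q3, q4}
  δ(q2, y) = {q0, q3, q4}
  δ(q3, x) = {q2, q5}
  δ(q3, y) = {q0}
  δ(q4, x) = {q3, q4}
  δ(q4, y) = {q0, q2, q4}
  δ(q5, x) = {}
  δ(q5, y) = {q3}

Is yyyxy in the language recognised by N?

rejected

Start: {q1}
read y: {q1, q4}
read y: {q0, q1, q2, q4}
read y: {q0, q1, q2, q3, q4, q5}
read x: {q0, q2, q3, q4, q5}
read y: {q0, q2, q3, q4, q5}
Reachable ∩ accepting = {} — empty.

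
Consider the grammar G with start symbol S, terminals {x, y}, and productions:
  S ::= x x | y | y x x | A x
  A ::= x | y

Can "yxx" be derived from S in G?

yes

S ⇒ yxx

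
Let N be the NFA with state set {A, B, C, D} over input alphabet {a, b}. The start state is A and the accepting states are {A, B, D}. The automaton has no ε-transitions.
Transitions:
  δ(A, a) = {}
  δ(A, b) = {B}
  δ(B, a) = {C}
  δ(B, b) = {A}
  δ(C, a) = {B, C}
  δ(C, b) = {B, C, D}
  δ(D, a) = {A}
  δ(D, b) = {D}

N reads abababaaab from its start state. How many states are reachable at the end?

Start: {A}
read a: {}
The reachable set is empty and stays empty for the remaining 9 symbols.
Final reachable set {} has 0 states.

0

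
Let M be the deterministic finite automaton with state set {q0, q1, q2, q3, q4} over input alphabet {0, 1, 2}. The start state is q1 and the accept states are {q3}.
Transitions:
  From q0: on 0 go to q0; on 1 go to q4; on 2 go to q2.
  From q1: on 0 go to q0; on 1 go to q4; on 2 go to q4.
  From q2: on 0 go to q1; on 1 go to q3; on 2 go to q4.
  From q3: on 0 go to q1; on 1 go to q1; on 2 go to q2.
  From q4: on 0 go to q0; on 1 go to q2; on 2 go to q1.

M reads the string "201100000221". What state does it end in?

q2

q1 --2--> q4
q4 --0--> q0
q0 --1--> q4
q4 --1--> q2
q2 --0--> q1
q1 --0--> q0
q0 --0--> q0
q0 --0--> q0
q0 --0--> q0
q0 --2--> q2
q2 --2--> q4
q4 --1--> q2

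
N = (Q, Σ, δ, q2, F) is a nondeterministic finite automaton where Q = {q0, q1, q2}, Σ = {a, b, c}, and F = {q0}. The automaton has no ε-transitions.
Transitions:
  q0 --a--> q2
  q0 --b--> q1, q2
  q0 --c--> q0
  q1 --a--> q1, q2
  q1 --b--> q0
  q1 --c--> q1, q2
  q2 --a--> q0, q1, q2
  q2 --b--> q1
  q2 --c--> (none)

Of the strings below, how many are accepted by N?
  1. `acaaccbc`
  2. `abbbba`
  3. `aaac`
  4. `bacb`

4

`acaaccbc`: accepted
`abbbba`: accepted
`aaac`: accepted
`bacb`: accepted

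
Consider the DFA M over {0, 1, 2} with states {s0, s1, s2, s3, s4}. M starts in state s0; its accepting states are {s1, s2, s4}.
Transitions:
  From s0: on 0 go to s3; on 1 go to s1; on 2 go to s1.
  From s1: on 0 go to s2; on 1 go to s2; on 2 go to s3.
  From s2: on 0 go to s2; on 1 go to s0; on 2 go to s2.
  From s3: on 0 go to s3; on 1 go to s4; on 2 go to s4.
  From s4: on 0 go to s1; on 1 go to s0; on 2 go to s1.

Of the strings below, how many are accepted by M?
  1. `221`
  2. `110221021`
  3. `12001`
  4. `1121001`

`221`: accepted
`110221021`: rejected
`12001`: accepted
`1121001`: accepted

3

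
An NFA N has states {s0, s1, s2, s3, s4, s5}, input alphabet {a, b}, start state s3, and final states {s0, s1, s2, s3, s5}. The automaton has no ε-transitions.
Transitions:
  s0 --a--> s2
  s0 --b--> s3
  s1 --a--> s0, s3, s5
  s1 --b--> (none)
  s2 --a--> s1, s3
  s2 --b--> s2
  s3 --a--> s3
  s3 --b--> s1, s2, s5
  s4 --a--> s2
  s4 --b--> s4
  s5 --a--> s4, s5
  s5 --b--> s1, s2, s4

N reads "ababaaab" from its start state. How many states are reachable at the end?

Start: {s3}
read a: {s3}
read b: {s1, s2, s5}
read a: {s0, s1, s3, s4, s5}
read b: {s1, s2, s3, s4, s5}
read a: {s0, s1, s2, s3, s4, s5}
read a: {s0, s1, s2, s3, s4, s5}
read a: {s0, s1, s2, s3, s4, s5}
read b: {s1, s2, s3, s4, s5}
Final reachable set {s1, s2, s3, s4, s5} has 5 states.

5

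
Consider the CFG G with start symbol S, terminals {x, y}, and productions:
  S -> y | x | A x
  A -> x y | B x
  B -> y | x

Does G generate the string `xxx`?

S ⇒ Ax ⇒ Bxx ⇒ xxx

yes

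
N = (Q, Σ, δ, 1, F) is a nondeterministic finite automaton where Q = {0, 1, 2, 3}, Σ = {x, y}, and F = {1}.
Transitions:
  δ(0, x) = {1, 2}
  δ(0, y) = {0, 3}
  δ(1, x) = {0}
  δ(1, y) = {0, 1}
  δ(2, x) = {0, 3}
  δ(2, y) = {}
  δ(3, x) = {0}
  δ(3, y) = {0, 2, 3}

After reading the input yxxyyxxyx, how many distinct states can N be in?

Start: {1}
read y: {0, 1}
read x: {0, 1, 2}
read x: {0, 1, 2, 3}
read y: {0, 1, 2, 3}
read y: {0, 1, 2, 3}
read x: {0, 1, 2, 3}
read x: {0, 1, 2, 3}
read y: {0, 1, 2, 3}
read x: {0, 1, 2, 3}
Final reachable set {0, 1, 2, 3} has 4 states.

4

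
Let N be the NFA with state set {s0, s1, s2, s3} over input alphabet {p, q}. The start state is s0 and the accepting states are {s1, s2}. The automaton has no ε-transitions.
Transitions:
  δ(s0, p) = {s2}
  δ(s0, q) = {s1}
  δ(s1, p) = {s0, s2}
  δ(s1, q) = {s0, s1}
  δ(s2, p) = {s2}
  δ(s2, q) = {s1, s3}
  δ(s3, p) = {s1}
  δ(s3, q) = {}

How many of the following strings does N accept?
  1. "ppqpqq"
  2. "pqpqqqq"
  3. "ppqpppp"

3

"ppqpqq": accepted
"pqpqqqq": accepted
"ppqpppp": accepted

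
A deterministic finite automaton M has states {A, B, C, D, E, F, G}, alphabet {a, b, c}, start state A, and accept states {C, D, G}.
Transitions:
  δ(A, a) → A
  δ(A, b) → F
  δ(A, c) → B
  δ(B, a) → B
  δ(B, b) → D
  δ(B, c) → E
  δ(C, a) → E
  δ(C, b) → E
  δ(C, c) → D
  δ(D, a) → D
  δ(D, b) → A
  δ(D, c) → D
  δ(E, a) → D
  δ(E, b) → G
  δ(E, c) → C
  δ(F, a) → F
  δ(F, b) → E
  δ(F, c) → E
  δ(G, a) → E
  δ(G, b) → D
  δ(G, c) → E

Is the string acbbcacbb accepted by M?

A --a--> A
A --c--> B
B --b--> D
D --b--> A
A --c--> B
B --a--> B
B --c--> E
E --b--> G
G --b--> D
End in state D, which is an accepting state.

accepted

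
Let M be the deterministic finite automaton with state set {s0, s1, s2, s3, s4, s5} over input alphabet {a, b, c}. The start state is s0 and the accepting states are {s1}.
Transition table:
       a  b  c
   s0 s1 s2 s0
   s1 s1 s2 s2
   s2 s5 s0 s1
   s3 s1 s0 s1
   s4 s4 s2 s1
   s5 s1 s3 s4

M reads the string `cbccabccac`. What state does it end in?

s4

s0 --c--> s0
s0 --b--> s2
s2 --c--> s1
s1 --c--> s2
s2 --a--> s5
s5 --b--> s3
s3 --c--> s1
s1 --c--> s2
s2 --a--> s5
s5 --c--> s4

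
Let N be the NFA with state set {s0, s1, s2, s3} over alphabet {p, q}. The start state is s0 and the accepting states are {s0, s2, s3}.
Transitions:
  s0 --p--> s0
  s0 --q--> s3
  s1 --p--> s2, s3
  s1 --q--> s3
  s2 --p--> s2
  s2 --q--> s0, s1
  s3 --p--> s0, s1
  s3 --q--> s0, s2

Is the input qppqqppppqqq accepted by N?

Start: {s0}
read q: {s3}
read p: {s0, s1}
read p: {s0, s2, s3}
read q: {s0, s1, s2, s3}
read q: {s0, s1, s2, s3}
read p: {s0, s1, s2, s3}
read p: {s0, s1, s2, s3}
read p: {s0, s1, s2, s3}
read p: {s0, s1, s2, s3}
read q: {s0, s1, s2, s3}
read q: {s0, s1, s2, s3}
read q: {s0, s1, s2, s3}
Reachable ∩ accepting = {s0, s2, s3} — nonempty.

accepted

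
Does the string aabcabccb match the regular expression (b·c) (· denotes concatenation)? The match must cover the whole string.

No split of aabcabccb into u·v has b matching u and c matching v.

no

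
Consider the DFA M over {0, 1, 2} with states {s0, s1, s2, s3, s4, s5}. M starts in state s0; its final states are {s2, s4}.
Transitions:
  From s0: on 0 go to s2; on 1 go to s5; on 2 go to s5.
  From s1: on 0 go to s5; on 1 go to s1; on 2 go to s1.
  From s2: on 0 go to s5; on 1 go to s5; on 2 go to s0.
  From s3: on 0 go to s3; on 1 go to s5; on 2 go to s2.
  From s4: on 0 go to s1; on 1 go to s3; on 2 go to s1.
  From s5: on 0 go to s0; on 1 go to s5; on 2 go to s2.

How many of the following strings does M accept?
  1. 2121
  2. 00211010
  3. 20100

1

2121: rejected
00211010: rejected
20100: accepted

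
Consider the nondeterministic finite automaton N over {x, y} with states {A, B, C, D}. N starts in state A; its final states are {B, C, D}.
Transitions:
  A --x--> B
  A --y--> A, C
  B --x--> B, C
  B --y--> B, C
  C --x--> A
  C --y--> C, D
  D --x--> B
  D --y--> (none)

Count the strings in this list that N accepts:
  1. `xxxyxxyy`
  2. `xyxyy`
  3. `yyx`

`xxxyxxyy`: accepted
`xyxyy`: accepted
`yyx`: accepted

3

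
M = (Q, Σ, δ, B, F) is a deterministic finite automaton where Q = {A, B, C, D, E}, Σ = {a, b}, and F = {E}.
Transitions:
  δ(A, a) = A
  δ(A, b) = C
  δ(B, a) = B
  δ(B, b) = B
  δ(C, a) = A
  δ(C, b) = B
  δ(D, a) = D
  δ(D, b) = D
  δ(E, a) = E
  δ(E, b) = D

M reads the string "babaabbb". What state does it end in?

B --b--> B
B --a--> B
B --b--> B
B --a--> B
B --a--> B
B --b--> B
B --b--> B
B --b--> B

B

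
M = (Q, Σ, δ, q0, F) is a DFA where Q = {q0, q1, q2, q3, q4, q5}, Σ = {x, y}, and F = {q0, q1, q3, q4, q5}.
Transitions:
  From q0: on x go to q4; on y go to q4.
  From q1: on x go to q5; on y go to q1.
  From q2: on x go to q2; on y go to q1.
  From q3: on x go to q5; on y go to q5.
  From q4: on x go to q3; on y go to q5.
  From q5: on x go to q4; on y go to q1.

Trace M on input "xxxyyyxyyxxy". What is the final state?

q5

q0 --x--> q4
q4 --x--> q3
q3 --x--> q5
q5 --y--> q1
q1 --y--> q1
q1 --y--> q1
q1 --x--> q5
q5 --y--> q1
q1 --y--> q1
q1 --x--> q5
q5 --x--> q4
q4 --y--> q5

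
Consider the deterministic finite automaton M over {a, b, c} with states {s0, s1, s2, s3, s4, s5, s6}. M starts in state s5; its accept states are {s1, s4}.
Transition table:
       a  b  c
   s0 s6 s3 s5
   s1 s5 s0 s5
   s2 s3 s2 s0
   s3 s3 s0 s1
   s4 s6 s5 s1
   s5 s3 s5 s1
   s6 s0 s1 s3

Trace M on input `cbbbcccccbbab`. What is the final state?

s0

s5 --c--> s1
s1 --b--> s0
s0 --b--> s3
s3 --b--> s0
s0 --c--> s5
s5 --c--> s1
s1 --c--> s5
s5 --c--> s1
s1 --c--> s5
s5 --b--> s5
s5 --b--> s5
s5 --a--> s3
s3 --b--> s0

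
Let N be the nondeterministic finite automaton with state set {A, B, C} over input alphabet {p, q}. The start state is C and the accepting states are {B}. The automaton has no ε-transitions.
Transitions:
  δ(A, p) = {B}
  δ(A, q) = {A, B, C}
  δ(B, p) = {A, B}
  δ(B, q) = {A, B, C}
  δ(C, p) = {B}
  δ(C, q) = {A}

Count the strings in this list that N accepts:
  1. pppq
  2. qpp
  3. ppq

3

pppq: accepted
qpp: accepted
ppq: accepted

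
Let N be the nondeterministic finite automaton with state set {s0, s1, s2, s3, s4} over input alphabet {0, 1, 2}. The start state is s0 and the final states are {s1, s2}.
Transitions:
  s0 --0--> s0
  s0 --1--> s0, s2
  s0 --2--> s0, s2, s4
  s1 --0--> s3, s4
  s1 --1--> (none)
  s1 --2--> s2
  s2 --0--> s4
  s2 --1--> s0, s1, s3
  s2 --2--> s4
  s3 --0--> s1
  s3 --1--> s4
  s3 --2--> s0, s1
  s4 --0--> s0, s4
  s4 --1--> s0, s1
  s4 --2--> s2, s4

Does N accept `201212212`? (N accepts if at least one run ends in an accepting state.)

Start: {s0}
read 2: {s0, s2, s4}
read 0: {s0, s4}
read 1: {s0, s1, s2}
read 2: {s0, s2, s4}
read 1: {s0, s1, s2, s3}
read 2: {s0, s1, s2, s4}
read 2: {s0, s2, s4}
read 1: {s0, s1, s2, s3}
read 2: {s0, s1, s2, s4}
Reachable ∩ accepting = {s1, s2} — nonempty.

accepted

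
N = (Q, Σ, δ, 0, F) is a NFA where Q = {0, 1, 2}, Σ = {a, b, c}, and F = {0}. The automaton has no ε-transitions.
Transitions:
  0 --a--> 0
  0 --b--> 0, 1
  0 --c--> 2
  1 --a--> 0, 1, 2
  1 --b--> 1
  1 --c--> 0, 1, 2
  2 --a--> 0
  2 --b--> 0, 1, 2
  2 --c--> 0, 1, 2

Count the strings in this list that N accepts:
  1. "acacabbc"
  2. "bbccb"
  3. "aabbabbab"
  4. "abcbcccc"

4

"acacabbc": accepted
"bbccb": accepted
"aabbabbab": accepted
"abcbcccc": accepted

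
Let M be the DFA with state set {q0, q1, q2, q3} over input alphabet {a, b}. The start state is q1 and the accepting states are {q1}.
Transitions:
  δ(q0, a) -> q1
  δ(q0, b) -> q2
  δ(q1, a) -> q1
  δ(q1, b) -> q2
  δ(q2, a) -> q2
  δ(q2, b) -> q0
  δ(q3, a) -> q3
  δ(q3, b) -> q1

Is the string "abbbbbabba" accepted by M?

rejected

q1 --a--> q1
q1 --b--> q2
q2 --b--> q0
q0 --b--> q2
q2 --b--> q0
q0 --b--> q2
q2 --a--> q2
q2 --b--> q0
q0 --b--> q2
q2 --a--> q2
End in state q2, which is not an accepting state.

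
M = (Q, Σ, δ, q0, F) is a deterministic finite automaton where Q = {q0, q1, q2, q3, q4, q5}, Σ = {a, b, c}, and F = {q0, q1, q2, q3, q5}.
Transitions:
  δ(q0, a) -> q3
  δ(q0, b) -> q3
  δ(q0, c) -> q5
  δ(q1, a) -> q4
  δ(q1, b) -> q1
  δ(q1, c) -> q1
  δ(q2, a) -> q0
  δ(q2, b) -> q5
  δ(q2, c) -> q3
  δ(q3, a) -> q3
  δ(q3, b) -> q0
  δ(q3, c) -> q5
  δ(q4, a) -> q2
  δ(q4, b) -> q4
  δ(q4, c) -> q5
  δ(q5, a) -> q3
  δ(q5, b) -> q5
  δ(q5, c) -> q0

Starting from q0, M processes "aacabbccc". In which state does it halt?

q0 --a--> q3
q3 --a--> q3
q3 --c--> q5
q5 --a--> q3
q3 --b--> q0
q0 --b--> q3
q3 --c--> q5
q5 --c--> q0
q0 --c--> q5

q5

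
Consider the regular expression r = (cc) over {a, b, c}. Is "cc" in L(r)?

Split as c·c: c matches c and c matches c.

yes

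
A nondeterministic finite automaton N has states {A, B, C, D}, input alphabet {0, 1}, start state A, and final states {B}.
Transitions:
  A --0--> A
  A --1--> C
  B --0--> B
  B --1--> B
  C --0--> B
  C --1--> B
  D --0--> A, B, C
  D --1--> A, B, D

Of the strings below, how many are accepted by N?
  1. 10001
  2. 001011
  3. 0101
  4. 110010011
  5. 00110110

10001: accepted
001011: accepted
0101: accepted
110010011: accepted
00110110: accepted

5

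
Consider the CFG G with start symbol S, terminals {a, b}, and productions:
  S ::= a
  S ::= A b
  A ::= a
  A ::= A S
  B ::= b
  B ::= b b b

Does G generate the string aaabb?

yes

S ⇒ Ab ⇒ ASb ⇒ ASSb ⇒ aSSb ⇒ aaSb ⇒ aaAbb ⇒ aaabb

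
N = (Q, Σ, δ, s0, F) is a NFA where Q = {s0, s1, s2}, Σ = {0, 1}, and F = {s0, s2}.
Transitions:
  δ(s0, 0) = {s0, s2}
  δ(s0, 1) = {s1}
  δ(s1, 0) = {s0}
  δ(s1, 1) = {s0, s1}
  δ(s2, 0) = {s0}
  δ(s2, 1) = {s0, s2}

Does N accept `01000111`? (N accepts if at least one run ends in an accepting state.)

Start: {s0}
read 0: {s0, s2}
read 1: {s0, s1, s2}
read 0: {s0, s2}
read 0: {s0, s2}
read 0: {s0, s2}
read 1: {s0, s1, s2}
read 1: {s0, s1, s2}
read 1: {s0, s1, s2}
Reachable ∩ accepting = {s0, s2} — nonempty.

accepted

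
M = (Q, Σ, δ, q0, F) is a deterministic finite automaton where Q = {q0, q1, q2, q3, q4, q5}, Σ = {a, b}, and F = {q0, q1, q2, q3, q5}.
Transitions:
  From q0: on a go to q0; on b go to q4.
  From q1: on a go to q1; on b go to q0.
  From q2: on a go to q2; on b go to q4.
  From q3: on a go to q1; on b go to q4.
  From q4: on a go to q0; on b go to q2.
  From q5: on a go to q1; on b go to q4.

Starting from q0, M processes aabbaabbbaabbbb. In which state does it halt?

q0 --a--> q0
q0 --a--> q0
q0 --b--> q4
q4 --b--> q2
q2 --a--> q2
q2 --a--> q2
q2 --b--> q4
q4 --b--> q2
q2 --b--> q4
q4 --a--> q0
q0 --a--> q0
q0 --b--> q4
q4 --b--> q2
q2 --b--> q4
q4 --b--> q2

q2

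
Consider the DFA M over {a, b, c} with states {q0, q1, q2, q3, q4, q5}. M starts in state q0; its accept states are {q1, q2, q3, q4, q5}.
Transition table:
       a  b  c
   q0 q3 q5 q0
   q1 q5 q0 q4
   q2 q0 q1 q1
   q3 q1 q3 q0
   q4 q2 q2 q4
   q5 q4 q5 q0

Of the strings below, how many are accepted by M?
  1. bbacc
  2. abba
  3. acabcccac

bbacc: accepted
abba: accepted
acabcccac: rejected

2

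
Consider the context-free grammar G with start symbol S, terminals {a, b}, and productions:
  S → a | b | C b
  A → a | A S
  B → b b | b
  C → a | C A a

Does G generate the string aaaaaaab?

yes

S ⇒ Cb ⇒ CAab ⇒ CAaAab ⇒ CAaAaAab ⇒ aAaAaAab ⇒ aaaAaAab ⇒ aaaaaAab ⇒ aaaaaaab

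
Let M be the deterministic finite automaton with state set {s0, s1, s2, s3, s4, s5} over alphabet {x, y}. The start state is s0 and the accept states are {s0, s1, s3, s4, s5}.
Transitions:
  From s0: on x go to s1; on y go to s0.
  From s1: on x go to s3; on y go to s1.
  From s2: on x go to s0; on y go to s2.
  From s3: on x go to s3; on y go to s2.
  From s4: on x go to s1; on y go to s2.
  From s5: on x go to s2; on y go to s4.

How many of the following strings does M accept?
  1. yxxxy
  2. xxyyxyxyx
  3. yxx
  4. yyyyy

yxxxy: rejected
xxyyxyxyx: accepted
yxx: accepted
yyyyy: accepted

3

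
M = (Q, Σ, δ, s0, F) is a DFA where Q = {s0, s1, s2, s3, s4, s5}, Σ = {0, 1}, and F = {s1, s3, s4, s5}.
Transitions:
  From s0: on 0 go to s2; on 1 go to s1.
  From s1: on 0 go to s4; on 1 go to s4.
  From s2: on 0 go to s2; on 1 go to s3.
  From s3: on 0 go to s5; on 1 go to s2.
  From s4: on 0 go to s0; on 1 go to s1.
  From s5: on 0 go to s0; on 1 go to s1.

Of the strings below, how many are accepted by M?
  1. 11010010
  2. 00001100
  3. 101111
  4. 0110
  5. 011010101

3

11010010: accepted
00001100: rejected
101111: accepted
0110: rejected
011010101: accepted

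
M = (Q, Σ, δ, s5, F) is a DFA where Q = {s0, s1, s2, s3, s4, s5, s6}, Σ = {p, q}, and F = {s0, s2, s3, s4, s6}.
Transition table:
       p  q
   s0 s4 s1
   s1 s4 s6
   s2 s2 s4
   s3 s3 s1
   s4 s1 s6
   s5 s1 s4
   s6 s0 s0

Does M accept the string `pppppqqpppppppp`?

s5 --p--> s1
s1 --p--> s4
s4 --p--> s1
s1 --p--> s4
s4 --p--> s1
s1 --q--> s6
s6 --q--> s0
s0 --p--> s4
s4 --p--> s1
s1 --p--> s4
s4 --p--> s1
s1 --p--> s4
s4 --p--> s1
s1 --p--> s4
s4 --p--> s1
End in state s1, which is not an accepting state.

rejected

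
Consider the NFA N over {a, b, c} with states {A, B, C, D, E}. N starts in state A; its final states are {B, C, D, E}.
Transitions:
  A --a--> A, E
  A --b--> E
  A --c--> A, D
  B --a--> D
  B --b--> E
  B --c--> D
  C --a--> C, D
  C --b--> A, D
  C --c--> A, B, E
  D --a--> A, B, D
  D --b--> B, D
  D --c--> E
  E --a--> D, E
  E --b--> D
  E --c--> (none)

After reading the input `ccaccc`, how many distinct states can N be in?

Start: {A}
read c: {A, D}
read c: {A, D, E}
read a: {A, B, D, E}
read c: {A, D, E}
read c: {A, D, E}
read c: {A, D, E}
Final reachable set {A, D, E} has 3 states.

3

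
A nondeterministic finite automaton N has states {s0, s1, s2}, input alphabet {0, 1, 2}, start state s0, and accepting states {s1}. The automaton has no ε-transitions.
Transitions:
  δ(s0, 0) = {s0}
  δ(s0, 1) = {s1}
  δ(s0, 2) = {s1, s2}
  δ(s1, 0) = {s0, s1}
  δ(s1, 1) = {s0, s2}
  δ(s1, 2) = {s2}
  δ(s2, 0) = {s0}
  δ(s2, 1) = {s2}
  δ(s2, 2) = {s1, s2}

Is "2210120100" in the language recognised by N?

Start: {s0}
read 2: {s1, s2}
read 2: {s1, s2}
read 1: {s0, s2}
read 0: {s0}
read 1: {s1}
read 2: {s2}
read 0: {s0}
read 1: {s1}
read 0: {s0, s1}
read 0: {s0, s1}
Reachable ∩ accepting = {s1} — nonempty.

accepted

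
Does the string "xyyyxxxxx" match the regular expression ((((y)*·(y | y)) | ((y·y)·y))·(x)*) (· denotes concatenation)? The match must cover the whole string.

no

No split of xyyyxxxxx into u·v has (((y)*·(y|y))|((y·y)·y)) matching u and (x)* matching v.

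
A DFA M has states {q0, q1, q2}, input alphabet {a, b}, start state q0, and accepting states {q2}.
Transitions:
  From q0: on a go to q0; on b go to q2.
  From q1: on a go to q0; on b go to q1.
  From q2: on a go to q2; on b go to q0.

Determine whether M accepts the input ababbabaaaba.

accepted

q0 --a--> q0
q0 --b--> q2
q2 --a--> q2
q2 --b--> q0
q0 --b--> q2
q2 --a--> q2
q2 --b--> q0
q0 --a--> q0
q0 --a--> q0
q0 --a--> q0
q0 --b--> q2
q2 --a--> q2
End in state q2, which is an accepting state.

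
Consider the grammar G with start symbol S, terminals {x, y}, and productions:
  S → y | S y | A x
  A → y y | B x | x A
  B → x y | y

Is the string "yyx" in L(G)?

yes

S ⇒ Ax ⇒ yyx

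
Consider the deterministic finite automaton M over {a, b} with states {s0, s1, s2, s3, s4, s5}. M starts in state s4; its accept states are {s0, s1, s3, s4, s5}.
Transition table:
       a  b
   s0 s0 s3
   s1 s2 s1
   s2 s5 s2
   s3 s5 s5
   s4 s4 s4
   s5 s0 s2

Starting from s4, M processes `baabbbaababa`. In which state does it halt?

s4 --b--> s4
s4 --a--> s4
s4 --a--> s4
s4 --b--> s4
s4 --b--> s4
s4 --b--> s4
s4 --a--> s4
s4 --a--> s4
s4 --b--> s4
s4 --a--> s4
s4 --b--> s4
s4 --a--> s4

s4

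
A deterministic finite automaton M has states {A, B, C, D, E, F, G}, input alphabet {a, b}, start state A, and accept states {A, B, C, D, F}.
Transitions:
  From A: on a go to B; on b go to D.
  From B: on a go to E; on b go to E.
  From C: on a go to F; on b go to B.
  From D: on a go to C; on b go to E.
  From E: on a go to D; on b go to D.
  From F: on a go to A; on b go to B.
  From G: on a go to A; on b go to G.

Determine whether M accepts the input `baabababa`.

rejected

A --b--> D
D --a--> C
C --a--> F
F --b--> B
B --a--> E
E --b--> D
D --a--> C
C --b--> B
B --a--> E
End in state E, which is not an accepting state.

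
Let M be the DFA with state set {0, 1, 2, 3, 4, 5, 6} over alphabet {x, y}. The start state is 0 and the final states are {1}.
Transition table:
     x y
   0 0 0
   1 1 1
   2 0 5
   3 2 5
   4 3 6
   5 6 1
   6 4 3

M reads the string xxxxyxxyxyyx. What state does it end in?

0

0 --x--> 0
0 --x--> 0
0 --x--> 0
0 --x--> 0
0 --y--> 0
0 --x--> 0
0 --x--> 0
0 --y--> 0
0 --x--> 0
0 --y--> 0
0 --y--> 0
0 --x--> 0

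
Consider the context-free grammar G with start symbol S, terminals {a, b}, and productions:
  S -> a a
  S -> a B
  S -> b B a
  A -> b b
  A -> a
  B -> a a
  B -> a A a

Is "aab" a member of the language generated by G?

no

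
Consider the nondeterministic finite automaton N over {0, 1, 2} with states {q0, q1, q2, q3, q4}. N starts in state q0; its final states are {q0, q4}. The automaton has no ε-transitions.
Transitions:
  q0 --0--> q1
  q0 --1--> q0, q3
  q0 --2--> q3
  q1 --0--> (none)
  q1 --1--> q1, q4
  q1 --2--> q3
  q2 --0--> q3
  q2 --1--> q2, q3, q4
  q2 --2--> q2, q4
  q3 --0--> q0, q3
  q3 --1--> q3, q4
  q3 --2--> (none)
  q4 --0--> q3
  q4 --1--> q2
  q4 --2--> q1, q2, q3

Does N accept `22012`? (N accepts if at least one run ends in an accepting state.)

Start: {q0}
read 2: {q3}
read 2: {}
The reachable set is empty and stays empty for the remaining 3 symbols.
Reachable ∩ accepting = {} — empty.

rejected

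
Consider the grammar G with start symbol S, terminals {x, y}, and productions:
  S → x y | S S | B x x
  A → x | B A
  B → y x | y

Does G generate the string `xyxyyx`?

no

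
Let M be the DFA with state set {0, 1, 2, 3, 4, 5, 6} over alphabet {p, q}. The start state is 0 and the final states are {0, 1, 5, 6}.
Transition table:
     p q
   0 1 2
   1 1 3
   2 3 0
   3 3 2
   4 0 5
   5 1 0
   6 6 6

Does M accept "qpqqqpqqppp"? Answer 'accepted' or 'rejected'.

accepted

0 --q--> 2
2 --p--> 3
3 --q--> 2
2 --q--> 0
0 --q--> 2
2 --p--> 3
3 --q--> 2
2 --q--> 0
0 --p--> 1
1 --p--> 1
1 --p--> 1
End in state 1, which is an accepting state.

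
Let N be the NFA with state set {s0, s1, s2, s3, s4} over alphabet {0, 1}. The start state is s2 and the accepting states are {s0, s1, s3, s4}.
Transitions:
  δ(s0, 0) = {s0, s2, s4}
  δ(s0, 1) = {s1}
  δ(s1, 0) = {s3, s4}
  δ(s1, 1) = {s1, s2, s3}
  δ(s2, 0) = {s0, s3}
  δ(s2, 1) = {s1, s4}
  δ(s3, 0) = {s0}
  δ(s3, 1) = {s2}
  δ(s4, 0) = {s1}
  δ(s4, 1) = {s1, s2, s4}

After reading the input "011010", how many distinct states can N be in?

Start: {s2}
read 0: {s0, s3}
read 1: {s1, s2}
read 1: {s1, s2, s3, s4}
read 0: {s0, s1, s3, s4}
read 1: {s1, s2, s3, s4}
read 0: {s0, s1, s3, s4}
Final reachable set {s0, s1, s3, s4} has 4 states.

4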